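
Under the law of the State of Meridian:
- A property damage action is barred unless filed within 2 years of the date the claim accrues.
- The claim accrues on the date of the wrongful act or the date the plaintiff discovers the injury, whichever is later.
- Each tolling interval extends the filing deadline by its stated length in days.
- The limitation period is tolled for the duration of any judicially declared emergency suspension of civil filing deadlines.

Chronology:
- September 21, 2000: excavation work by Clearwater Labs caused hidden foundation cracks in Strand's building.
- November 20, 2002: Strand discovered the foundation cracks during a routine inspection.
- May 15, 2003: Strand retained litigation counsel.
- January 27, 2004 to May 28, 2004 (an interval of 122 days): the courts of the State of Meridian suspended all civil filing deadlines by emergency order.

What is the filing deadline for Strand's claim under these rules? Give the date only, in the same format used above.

Taking the later of the act (September 21, 2000) and discovery (November 20, 2002), the claim accrued on November 20, 2002.
Adding the 2 years base period to November 20, 2002 gives a deadline of November 20, 2004, before any tolling.
The emergency suspension of filing deadlines from January 27, 2004 to May 28, 2004 tolled the period for 122 days, extending the deadline to March 22, 2005.
The other events in the timeline have no effect on the limitation period under the stated rules.

March 22, 2005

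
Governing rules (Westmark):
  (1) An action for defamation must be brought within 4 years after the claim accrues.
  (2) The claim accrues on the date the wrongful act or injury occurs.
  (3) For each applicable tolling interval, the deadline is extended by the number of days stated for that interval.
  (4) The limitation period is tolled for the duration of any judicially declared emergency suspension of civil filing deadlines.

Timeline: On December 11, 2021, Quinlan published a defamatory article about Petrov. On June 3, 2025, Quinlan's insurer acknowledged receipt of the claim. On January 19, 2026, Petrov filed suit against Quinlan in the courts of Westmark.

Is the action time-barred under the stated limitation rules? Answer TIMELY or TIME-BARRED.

TIME-BARRED

The limitation period began to run on December 11, 2021.
The untolled deadline — 4 years after December 11, 2021 — is December 11, 2025.
The other events in the timeline have no effect on the limitation period under the stated rules.
Filing on January 19, 2026 missed the December 11, 2025 deadline — the action is time-barred.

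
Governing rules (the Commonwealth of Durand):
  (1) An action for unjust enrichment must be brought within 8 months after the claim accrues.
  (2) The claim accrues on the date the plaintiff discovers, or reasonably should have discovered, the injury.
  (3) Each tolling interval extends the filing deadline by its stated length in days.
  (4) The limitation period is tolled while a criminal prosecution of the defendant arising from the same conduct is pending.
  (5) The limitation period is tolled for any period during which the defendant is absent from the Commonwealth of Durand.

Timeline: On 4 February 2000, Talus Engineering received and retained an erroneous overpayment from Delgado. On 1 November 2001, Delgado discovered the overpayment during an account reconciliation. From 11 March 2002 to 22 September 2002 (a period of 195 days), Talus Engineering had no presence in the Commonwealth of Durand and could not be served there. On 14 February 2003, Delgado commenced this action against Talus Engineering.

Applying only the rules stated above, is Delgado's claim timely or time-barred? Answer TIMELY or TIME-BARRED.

Under the discovery rule, the claim accrued on 1 November 2001, when Delgado discovered the injury — not on the 4 February 2000 date of the underlying act.
8 months from 1 November 2001 is 1 July 2002.
The defendant's absence from the jurisdiction from 11 March 2002 to 22 September 2002 tolled the period for 195 days, extending the deadline to 12 January 2003.
Filing on 14 February 2003 missed the 12 January 2003 deadline — the action is time-barred.

TIME-BARRED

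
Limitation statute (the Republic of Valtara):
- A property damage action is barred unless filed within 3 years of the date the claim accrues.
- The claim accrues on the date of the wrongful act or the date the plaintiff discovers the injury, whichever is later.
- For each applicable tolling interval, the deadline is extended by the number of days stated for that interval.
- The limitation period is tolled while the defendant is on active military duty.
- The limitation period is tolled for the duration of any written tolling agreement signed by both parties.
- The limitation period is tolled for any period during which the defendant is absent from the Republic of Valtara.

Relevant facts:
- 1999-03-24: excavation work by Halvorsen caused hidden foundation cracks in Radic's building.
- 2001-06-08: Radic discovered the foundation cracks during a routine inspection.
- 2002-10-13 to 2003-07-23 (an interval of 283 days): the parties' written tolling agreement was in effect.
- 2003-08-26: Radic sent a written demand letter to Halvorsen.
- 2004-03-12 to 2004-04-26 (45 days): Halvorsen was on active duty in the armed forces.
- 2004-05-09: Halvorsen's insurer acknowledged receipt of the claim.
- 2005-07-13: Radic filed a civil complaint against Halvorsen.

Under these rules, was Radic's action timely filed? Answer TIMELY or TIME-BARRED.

Taking the later of the act (1999-03-24) and discovery (2001-06-08), the claim accrued on 2001-06-08.
Adding the 3 years base period to 2001-06-08 gives a deadline of 2004-06-08, before any tolling.
The written tolling agreement from 2002-10-13 to 2003-07-23 tolled the period for 283 days, extending the deadline to 2005-03-18.
The period was tolled for 45 days by the defendant's active military service (2004-03-12 to 2004-04-26), pushing the deadline to 2005-05-02.
The other events in the timeline have no effect on the limitation period under the stated rules.
The 2005-07-13 filing falls after the 2005-05-02 deadline; the claim is time-barred.

TIME-BARRED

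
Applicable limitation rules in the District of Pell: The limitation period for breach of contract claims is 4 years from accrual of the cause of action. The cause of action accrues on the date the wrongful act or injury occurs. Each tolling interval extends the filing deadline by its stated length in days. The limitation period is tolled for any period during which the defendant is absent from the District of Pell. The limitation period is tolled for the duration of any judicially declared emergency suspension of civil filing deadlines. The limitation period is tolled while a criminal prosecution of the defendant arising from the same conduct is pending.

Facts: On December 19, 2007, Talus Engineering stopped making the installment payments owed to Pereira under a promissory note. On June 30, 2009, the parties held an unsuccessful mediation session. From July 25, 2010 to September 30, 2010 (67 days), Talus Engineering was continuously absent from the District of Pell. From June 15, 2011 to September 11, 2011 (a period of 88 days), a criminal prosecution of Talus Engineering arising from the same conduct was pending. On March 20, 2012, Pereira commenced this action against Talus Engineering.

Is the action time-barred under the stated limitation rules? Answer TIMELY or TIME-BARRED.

TIMELY

The claim accrued on December 19, 2007, when the wrongful act occurred.
Adding the 4 years base period to December 19, 2007 gives a deadline of December 19, 2011, before any tolling.
The period was tolled for 67 days by the defendant's absence from the jurisdiction (July 25, 2010 to September 30, 2010), pushing the deadline to February 24, 2012.
The period was tolled for 88 days by the pending criminal prosecution (June 15, 2011 to September 11, 2011), pushing the deadline to May 22, 2012.
Nothing else in the chronology tolls or restarts the period.
Filing on March 20, 2012 beat the May 22, 2012 deadline — the action is timely.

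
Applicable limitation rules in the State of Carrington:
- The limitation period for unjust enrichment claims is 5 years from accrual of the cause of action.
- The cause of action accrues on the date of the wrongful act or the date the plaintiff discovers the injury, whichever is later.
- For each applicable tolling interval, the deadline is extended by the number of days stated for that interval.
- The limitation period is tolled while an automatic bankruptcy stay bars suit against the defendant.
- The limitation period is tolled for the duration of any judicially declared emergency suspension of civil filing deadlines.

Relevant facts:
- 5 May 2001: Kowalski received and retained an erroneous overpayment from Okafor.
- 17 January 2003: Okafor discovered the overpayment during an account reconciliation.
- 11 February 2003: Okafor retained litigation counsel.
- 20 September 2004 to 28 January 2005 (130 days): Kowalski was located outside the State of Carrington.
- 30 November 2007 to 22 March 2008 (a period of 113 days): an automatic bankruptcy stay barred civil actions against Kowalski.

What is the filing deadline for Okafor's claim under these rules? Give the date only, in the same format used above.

9 May 2008

The claim accrued on 17 January 2003 — the later of the 5 May 2001 act and the 17 January 2003 discovery.
The untolled deadline — 5 years after 17 January 2003 — is 17 January 2008.
The period was tolled for 113 days by the automatic bankruptcy stay (30 November 2007 to 22 March 2008), pushing the deadline to 9 May 2008.
Although the defendant's absence ran from 20 September 2004 to 28 January 2005, the stated rules do not make that a tolling event, so it is disregarded.
Nothing else in the chronology tolls or restarts the period.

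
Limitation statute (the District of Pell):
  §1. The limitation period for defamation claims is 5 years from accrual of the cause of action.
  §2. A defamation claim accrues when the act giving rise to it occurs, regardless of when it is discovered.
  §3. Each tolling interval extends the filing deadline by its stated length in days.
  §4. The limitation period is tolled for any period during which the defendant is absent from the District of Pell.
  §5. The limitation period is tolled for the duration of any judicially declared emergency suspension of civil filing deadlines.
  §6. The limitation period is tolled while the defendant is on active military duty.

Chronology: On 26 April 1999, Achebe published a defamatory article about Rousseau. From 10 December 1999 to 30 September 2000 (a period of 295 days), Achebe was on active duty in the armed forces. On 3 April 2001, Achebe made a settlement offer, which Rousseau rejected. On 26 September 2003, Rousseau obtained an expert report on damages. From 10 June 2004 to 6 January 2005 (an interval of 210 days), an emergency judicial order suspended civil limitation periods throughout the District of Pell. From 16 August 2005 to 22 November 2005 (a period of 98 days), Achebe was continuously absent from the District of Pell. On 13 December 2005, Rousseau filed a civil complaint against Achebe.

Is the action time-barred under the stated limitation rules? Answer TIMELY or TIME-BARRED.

The claim accrued on 26 April 1999, when the wrongful act occurred.
The untolled deadline — 5 years after 26 April 1999 — is 26 April 2004.
Because the defendant's active military service ran from 10 December 1999 to 30 September 2000, the deadline is extended by 295 days to 15 February 2005.
The period was tolled for 210 days by the emergency suspension of filing deadlines (10 June 2004 to 6 January 2005), pushing the deadline to 13 September 2005.
The period was tolled for 98 days by the defendant's absence from the jurisdiction (16 August 2005 to 22 November 2005), pushing the deadline to 20 December 2005.
None of the other events listed affects the running of the period under the stated rules.
Rousseau filed on 13 December 2005, before the 20 December 2005 deadline, so the action is timely.

TIMELY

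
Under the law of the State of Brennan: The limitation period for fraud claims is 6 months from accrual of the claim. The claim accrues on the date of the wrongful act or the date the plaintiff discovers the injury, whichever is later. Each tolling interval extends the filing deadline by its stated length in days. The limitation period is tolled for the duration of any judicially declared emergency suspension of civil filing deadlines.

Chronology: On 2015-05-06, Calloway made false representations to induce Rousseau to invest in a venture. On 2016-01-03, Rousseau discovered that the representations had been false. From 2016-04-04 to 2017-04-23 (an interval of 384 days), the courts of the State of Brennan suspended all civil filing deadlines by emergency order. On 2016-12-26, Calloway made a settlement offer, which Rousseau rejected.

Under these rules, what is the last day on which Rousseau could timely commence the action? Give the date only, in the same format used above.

2017-07-22

Because discovery on 2016-01-03 post-dates the 2015-05-06 act, accrual under the later-of rule falls on 2016-01-03.
Adding the 6 months base period to 2016-01-03 gives a deadline of 2016-07-03, before any tolling.
The period was tolled for 384 days by the emergency suspension of filing deadlines (2016-04-04 to 2017-04-23), pushing the deadline to 2017-07-22.
The other events in the timeline have no effect on the limitation period under the stated rules.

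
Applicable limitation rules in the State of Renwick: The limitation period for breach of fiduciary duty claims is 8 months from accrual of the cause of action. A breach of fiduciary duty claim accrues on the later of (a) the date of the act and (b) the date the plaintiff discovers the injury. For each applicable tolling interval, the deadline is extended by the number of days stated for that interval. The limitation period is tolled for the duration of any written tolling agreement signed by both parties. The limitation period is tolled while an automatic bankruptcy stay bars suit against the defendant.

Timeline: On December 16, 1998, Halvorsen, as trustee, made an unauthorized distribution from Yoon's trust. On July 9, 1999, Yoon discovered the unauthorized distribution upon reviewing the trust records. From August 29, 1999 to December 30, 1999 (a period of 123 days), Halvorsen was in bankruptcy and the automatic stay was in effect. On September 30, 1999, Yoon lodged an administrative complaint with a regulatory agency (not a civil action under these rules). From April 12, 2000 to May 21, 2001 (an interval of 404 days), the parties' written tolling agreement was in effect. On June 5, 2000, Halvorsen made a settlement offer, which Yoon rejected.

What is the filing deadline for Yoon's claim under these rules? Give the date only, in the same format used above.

The claim accrued on July 9, 1999 — the later of the December 16, 1998 act and the July 9, 1999 discovery.
Adding the 8 months base period to July 9, 1999 gives a deadline of March 9, 2000, before any tolling.
Because the automatic bankruptcy stay ran from August 29, 1999 to December 30, 1999, the deadline is extended by 123 days to July 10, 2000.
The period was tolled for 404 days by the written tolling agreement (April 12, 2000 to May 21, 2001), pushing the deadline to August 18, 2001.
The other events in the timeline have no effect on the limitation period under the stated rules.

August 18, 2001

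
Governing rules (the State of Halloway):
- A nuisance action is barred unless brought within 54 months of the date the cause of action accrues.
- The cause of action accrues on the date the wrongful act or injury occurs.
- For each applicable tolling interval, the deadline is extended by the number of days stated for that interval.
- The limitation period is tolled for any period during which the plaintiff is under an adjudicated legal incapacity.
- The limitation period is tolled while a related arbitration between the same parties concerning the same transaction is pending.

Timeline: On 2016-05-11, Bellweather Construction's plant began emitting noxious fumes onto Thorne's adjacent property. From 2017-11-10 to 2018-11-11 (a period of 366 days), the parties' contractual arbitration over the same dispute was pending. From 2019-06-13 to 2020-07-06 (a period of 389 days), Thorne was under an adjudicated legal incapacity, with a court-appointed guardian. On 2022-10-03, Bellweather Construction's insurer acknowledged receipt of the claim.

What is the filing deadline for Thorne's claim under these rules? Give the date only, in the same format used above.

2022-12-06

The limitation period began to run on 2016-05-11.
The untolled deadline — 54 months after 2016-05-11 — is 2020-11-11.
The period was tolled for 366 days by the pending related arbitration (2017-11-10 to 2018-11-11), pushing the deadline to 2021-11-12.
The plaintiff's legal incapacity from 2019-06-13 to 2020-07-06 tolled the period for 389 days, extending the deadline to 2022-12-06.
Nothing else in the chronology tolls or restarts the period.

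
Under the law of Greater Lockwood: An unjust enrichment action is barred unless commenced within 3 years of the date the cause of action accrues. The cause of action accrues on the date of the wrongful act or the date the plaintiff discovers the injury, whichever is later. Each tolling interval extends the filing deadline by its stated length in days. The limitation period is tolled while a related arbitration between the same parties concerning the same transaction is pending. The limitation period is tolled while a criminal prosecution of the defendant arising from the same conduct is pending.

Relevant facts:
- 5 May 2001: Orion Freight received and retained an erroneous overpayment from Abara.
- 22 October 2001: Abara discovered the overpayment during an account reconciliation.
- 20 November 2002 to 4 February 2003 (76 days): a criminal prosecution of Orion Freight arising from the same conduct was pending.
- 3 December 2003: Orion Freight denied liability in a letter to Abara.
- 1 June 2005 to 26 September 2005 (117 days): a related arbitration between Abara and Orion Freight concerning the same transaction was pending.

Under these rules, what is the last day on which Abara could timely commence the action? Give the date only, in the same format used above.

6 January 2005

Taking the later of the act (5 May 2001) and discovery (22 October 2001), the claim accrued on 22 October 2001.
3 years from 22 October 2001 is 22 October 2004.
The period was tolled for 76 days by the pending criminal prosecution (20 November 2002 to 4 February 2003), pushing the deadline to 6 January 2005.
The pending related arbitration starting 1 June 2005 came too late — the period had run on 6 January 2005 — and so does not extend the deadline.
Nothing else in the chronology tolls or restarts the period.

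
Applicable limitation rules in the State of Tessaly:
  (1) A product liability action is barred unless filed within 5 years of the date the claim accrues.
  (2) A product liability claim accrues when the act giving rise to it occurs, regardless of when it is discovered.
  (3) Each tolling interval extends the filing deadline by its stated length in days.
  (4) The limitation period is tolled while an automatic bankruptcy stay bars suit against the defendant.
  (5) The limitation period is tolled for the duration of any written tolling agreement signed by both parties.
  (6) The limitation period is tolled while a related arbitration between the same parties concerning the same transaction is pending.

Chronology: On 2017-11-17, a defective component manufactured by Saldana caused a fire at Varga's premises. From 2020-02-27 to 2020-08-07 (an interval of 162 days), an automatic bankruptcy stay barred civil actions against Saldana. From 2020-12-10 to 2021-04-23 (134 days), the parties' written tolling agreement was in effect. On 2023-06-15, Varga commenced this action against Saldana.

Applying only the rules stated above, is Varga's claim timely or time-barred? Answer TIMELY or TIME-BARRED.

TIMELY

The claim accrued on 2017-11-17, when the wrongful act occurred.
The untolled deadline — 5 years after 2017-11-17 — is 2022-11-17.
The period was tolled for 162 days by the automatic bankruptcy stay (2020-02-27 to 2020-08-07), pushing the deadline to 2023-04-28.
Because the written tolling agreement ran from 2020-12-10 to 2021-04-23, the deadline is extended by 134 days to 2023-09-09.
Varga filed on 2023-06-15, before the 2023-09-09 deadline, so the action is timely.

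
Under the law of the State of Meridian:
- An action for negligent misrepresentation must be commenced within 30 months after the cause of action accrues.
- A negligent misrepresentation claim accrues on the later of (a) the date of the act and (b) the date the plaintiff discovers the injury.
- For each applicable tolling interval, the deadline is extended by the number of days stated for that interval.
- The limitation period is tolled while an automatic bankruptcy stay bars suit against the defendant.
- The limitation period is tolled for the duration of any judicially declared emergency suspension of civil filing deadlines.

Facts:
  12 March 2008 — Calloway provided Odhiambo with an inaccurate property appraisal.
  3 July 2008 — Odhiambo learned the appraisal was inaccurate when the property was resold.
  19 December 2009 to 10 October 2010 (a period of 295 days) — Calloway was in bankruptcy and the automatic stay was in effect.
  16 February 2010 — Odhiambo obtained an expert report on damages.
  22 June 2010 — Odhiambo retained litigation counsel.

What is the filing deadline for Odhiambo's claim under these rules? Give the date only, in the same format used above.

25 October 2011

Taking the later of the act (12 March 2008) and discovery (3 July 2008), the claim accrued on 3 July 2008.
30 months from 3 July 2008 is 3 January 2011.
The automatic bankruptcy stay from 19 December 2009 to 10 October 2010 tolled the period for 295 days, extending the deadline to 25 October 2011.
The other events in the timeline have no effect on the limitation period under the stated rules.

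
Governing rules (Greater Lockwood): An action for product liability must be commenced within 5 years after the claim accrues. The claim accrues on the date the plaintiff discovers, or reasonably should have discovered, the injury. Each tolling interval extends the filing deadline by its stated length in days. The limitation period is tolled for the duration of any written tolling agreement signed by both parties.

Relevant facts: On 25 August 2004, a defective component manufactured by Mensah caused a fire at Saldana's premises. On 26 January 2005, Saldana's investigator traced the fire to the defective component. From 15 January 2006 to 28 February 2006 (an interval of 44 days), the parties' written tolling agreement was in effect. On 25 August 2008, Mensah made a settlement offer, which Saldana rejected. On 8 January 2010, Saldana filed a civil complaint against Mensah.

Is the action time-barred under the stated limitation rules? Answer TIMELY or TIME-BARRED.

Under the discovery rule, the claim accrued on 26 January 2005, when Saldana discovered the injury — not on the 25 August 2004 date of the underlying act.
The untolled deadline — 5 years after 26 January 2005 — is 26 January 2010.
The period was tolled for 44 days by the written tolling agreement (15 January 2006 to 28 February 2006), pushing the deadline to 11 March 2010.
Nothing else in the chronology tolls or restarts the period.
The 8 January 2010 filing precedes the 11 March 2010 deadline; the claim is timely.

TIMELY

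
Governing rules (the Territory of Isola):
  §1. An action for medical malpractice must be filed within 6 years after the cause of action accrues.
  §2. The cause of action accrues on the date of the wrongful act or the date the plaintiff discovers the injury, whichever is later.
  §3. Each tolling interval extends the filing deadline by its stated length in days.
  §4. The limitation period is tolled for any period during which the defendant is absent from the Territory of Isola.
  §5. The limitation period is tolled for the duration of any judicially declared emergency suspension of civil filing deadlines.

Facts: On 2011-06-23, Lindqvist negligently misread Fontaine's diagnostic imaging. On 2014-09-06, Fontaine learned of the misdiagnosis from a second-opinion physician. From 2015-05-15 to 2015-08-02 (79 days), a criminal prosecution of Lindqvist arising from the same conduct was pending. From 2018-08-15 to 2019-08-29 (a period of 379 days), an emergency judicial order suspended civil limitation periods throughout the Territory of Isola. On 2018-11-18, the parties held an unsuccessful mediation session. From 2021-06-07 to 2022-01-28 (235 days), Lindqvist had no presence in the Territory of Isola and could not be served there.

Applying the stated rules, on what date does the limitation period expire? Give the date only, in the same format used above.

Taking the later of the act (2011-06-23) and discovery (2014-09-06), the claim accrued on 2014-09-06.
Adding the 6 years base period to 2014-09-06 gives a deadline of 2020-09-06, before any tolling.
The period was tolled for 379 days by the emergency suspension of filing deadlines (2018-08-15 to 2019-08-29), pushing the deadline to 2021-09-20.
Because the defendant's absence from the jurisdiction ran from 2021-06-07 to 2022-01-28, the deadline is extended by 235 days to 2022-05-13.
The pending criminal prosecution from 2015-05-15 to 2015-08-02 does not toll the period, because no stated rule makes a criminal prosecution a tolling event.
None of the other events listed affects the running of the period under the stated rules.

2022-05-13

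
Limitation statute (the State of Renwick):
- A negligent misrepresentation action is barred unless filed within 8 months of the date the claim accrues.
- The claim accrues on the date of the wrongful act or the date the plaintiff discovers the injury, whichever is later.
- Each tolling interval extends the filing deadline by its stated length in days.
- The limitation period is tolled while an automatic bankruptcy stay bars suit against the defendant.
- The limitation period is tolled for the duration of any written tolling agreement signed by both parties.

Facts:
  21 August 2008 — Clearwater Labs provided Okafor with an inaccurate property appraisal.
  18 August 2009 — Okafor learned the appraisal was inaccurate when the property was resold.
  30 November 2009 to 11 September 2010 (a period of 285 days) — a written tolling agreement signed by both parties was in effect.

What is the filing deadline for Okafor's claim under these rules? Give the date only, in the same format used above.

Because discovery on 18 August 2009 post-dates the 21 August 2008 act, accrual under the later-of rule falls on 18 August 2009.
The untolled deadline — 8 months after 18 August 2009 — is 18 April 2010.
Because the written tolling agreement ran from 30 November 2009 to 11 September 2010, the deadline is extended by 285 days to 28 January 2011.

28 January 2011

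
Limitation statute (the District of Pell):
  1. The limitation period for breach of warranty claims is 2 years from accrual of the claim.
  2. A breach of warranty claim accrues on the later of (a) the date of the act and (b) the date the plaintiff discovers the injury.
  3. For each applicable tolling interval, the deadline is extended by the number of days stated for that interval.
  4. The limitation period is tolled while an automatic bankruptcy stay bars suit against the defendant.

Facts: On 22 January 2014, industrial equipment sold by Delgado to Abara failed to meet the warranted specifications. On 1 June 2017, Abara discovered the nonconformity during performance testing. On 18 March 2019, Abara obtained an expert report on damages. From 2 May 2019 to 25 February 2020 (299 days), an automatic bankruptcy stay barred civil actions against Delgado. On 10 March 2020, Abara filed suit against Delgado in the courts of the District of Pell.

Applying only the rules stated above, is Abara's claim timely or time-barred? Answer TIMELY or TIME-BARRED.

Because discovery on 1 June 2017 post-dates the 22 January 2014 act, accrual under the later-of rule falls on 1 June 2017.
The untolled deadline — 2 years after 1 June 2017 — is 1 June 2019.
The period was tolled for 299 days by the automatic bankruptcy stay (2 May 2019 to 25 February 2020), pushing the deadline to 26 March 2020.
The other events in the timeline have no effect on the limitation period under the stated rules.
The 10 March 2020 filing precedes the 26 March 2020 deadline; the claim is timely.

TIMELY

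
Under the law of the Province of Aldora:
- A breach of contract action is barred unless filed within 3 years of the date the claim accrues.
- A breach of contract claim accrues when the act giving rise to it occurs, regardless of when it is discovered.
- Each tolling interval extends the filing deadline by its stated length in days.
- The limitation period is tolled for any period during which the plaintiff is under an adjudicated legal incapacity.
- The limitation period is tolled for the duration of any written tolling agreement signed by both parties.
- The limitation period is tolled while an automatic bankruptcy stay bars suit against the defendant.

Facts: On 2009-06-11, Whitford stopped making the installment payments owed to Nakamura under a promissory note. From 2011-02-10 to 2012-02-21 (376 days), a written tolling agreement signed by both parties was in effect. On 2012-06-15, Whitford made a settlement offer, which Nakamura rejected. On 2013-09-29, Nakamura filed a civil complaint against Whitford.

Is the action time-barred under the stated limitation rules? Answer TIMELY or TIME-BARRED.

The claim accrued on 2009-06-11, when the wrongful act occurred.
3 years from 2009-06-11 is 2012-06-11.
The written tolling agreement from 2011-02-10 to 2012-02-21 tolled the period for 376 days, extending the deadline to 2013-06-22.
Nothing else in the chronology tolls or restarts the period.
Nakamura filed on 2013-09-29, after the 2013-06-22 deadline, so the action is time-barred.

TIME-BARRED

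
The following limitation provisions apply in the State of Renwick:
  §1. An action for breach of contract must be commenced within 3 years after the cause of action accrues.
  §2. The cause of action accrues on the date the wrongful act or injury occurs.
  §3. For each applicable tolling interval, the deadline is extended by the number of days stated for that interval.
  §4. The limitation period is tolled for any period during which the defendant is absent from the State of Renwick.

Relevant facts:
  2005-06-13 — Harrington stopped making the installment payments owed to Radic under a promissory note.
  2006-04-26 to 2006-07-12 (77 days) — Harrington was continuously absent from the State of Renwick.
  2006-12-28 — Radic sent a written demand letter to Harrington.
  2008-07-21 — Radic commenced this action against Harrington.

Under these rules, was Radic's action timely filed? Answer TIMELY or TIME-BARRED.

TIMELY

The limitation period began to run on 2005-06-13.
The untolled deadline — 3 years after 2005-06-13 — is 2008-06-13.
The period was tolled for 77 days by the defendant's absence from the jurisdiction (2006-04-26 to 2006-07-12), pushing the deadline to 2008-08-29.
The other events in the timeline have no effect on the limitation period under the stated rules.
Radic filed on 2008-07-21, before the 2008-08-29 deadline, so the action is timely.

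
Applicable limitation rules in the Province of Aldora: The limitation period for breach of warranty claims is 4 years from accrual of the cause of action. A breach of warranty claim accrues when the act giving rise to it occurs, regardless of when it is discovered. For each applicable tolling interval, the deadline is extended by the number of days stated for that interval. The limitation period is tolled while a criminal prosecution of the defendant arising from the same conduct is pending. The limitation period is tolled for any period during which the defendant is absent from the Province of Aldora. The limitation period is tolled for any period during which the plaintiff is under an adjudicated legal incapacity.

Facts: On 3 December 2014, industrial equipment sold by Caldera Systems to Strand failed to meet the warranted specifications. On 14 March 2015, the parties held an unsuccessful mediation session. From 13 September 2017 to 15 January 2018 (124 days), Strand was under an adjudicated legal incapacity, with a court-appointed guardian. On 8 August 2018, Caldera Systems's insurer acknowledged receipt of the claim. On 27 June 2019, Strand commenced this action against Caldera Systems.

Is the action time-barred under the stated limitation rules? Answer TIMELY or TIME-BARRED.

TIME-BARRED

The claim accrued on 3 December 2014, when the wrongful act occurred.
The untolled deadline — 4 years after 3 December 2014 — is 3 December 2018.
Because the plaintiff's legal incapacity ran from 13 September 2017 to 15 January 2018, the deadline is extended by 124 days to 6 April 2019.
The other events in the timeline have no effect on the limitation period under the stated rules.
Filing on 27 June 2019 missed the 6 April 2019 deadline — the action is time-barred.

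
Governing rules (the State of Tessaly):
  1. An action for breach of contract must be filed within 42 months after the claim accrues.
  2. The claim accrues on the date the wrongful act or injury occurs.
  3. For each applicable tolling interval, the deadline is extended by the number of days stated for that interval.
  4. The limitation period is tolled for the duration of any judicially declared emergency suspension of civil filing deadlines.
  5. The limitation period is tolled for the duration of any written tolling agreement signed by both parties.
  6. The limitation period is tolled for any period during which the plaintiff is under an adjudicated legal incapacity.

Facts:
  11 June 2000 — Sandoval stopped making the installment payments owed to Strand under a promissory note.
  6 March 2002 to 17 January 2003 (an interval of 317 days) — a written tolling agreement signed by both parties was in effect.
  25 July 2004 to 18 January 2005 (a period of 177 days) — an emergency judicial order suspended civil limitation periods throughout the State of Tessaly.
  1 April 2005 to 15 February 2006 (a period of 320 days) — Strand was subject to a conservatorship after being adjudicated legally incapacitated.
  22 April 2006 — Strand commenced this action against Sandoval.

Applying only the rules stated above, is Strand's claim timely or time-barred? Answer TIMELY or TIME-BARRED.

The claim accrued on 11 June 2000, when the wrongful act occurred.
The untolled deadline — 42 months after 11 June 2000 — is 11 December 2003.
Because the written tolling agreement ran from 6 March 2002 to 17 January 2003, the deadline is extended by 317 days to 23 October 2004.
The period was tolled for 177 days by the emergency suspension of filing deadlines (25 July 2004 to 18 January 2005), pushing the deadline to 18 April 2005.
Because the plaintiff's legal incapacity ran from 1 April 2005 to 15 February 2006, the deadline is extended by 320 days to 4 March 2006.
Filing on 22 April 2006 missed the 4 March 2006 deadline — the action is time-barred.

TIME-BARRED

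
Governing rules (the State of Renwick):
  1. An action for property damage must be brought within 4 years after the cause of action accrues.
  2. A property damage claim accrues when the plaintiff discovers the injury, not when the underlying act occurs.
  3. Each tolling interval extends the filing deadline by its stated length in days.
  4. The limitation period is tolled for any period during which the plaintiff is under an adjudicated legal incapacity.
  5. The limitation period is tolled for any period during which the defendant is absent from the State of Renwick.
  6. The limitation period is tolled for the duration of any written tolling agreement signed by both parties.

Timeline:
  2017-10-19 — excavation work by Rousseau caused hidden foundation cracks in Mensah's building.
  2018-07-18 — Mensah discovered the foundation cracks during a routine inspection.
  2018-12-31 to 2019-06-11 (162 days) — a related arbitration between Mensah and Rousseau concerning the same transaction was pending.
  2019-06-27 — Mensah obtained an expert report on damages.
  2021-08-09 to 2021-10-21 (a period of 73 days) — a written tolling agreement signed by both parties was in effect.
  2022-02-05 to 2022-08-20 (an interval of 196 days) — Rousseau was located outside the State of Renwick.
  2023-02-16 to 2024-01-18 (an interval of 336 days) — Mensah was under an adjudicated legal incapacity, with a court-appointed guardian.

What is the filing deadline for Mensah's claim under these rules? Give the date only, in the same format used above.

2024-03-14

Under the discovery rule, the claim accrued on 2018-07-18, when Mensah discovered the injury — not on the 2017-10-19 date of the underlying act.
The untolled deadline — 4 years after 2018-07-18 — is 2022-07-18.
Because the written tolling agreement ran from 2021-08-09 to 2021-10-21, the deadline is extended by 73 days to 2022-09-29.
The defendant's absence from the jurisdiction from 2022-02-05 to 2022-08-20 tolled the period for 196 days, extending the deadline to 2023-04-13.
Because the plaintiff's legal incapacity ran from 2023-02-16 to 2024-01-18, the deadline is extended by 336 days to 2024-03-14.
Although a pending arbitration ran from 2018-12-31 to 2019-06-11, the stated rules do not make that a tolling event, so it is disregarded.
Nothing else in the chronology tolls or restarts the period.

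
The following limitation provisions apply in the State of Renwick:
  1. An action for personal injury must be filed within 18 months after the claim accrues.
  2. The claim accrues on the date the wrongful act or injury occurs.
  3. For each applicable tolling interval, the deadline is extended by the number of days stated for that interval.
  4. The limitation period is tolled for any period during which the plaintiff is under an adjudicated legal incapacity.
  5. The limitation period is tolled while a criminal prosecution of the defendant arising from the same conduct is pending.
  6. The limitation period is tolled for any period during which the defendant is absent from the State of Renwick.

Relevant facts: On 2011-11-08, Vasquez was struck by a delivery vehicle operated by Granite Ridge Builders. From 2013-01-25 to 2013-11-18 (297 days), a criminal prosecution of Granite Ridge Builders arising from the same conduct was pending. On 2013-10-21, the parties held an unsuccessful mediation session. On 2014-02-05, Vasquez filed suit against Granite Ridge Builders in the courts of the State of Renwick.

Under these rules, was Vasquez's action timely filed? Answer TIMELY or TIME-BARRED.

The claim accrued on 2011-11-08, when the wrongful act occurred.
Adding the 18 months base period to 2011-11-08 gives a deadline of 2013-05-08, before any tolling.
The pending criminal prosecution from 2013-01-25 to 2013-11-18 tolled the period for 297 days, extending the deadline to 2014-03-01.
The other events in the timeline have no effect on the limitation period under the stated rules.
Filing on 2014-02-05 beat the 2014-03-01 deadline — the action is timely.

TIMELY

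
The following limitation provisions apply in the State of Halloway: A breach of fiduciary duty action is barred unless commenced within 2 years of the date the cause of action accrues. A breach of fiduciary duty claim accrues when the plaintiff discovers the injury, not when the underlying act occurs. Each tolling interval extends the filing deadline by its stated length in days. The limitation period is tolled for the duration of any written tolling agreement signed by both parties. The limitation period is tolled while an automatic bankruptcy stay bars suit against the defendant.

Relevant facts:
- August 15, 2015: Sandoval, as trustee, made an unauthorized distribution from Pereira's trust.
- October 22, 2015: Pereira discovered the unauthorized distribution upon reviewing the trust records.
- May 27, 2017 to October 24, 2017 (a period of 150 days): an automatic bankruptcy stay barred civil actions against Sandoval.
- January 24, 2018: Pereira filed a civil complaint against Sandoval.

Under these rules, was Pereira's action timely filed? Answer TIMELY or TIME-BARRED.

TIMELY

The claim did not accrue until Pereira discovered the injury on October 22, 2015; the August 15, 2015 act date does not start the clock under the stated rule.
Adding the 2 years base period to October 22, 2015 gives a deadline of October 22, 2017, before any tolling.
Because the automatic bankruptcy stay ran from May 27, 2017 to October 24, 2017, the deadline is extended by 150 days to March 21, 2018.
Filing on January 24, 2018 beat the March 21, 2018 deadline — the action is timely.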